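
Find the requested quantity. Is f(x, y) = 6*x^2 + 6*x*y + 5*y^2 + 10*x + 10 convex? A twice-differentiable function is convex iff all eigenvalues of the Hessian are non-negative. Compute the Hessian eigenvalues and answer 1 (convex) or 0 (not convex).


The Hessian of f(x,y) = 6*x^2 + 6*x*y + 5*y^2 + 10*x + 10 is:
H = [[12, 6], [6, 10]]
Trace = 12 + 10 = 22
Determinant = 12*10 - (6)^2 = 84
Discriminant = (22)^2 - 4*84 = 148.0
Eigenvalues: lambda_1 = 4.9172, lambda_2 = 17.0828
The function is convex.

1


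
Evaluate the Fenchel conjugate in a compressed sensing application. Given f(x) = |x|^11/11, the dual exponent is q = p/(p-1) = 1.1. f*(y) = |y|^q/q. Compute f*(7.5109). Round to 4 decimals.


The conjugate exponent q satisfies 1/p + 1/q = 1.
p = 11, so q = 11/(11 - 1) = 1.1
|y|^q = 7.5109^1.1 = 9.1889
f*(7.5109) = 9.1889 / 1.1 = 8.3535


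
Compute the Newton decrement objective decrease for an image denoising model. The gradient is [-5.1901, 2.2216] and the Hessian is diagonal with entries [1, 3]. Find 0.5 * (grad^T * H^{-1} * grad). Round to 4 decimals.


Step 1: H is diagonal, so H^(-1) * g = [-5.1901, 0.7405].
Step 2: g^T H^(-1) g = sum_i g_i^2 / H_ii
  = (-5.1901)^2/1 + (2.2216)^2/3
  = 26.9371 + 1.6452 = 28.5823
Step 3: Objective decrease = 0.5 * g^T H^(-1) g = 14.2912


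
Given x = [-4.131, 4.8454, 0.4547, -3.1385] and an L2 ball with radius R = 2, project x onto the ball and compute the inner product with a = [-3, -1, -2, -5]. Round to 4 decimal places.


Step 1: Compute ||x|| (intermediates to 6 decimals).
||x|| = sqrt((-4.131)^2 + 4.8454^2 + 0.4547^2 + (-3.1385)^2) = 7.113367
Step 2: Project.
Since ||x|| > R, scale = R/||x|| = 2/7.113367 = 0.281161, proj(x) = scale * x
proj(x) = [-1.161476, 1.362338, 0.127844, -0.882424]
Step 3: Dot product.
a^T * proj(x) = -3*(-1.161476) - 1*1.362338 - 2*0.127844 - 5*(-0.882424) = 6.2785


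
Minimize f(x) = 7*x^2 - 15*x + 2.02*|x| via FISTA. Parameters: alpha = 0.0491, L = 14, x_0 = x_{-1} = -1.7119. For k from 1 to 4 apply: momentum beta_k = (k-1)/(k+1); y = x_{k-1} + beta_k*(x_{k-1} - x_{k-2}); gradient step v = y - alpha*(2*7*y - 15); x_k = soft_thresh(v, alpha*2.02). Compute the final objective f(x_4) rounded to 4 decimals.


FISTA on f(x) = 7*x^2 - 15*x + 2.02*|x|
L = 14, alpha = 0.0491
Iteration 1: beta = 0.0, y = -1.7119 + 0.0*(-1.7119 + 1.7119) = -1.7119
  grad(y) = -38.9666, v = y - alpha*grad = 0.2014
  prox(v) = soft_thresh(0.2014, 0.0992) = 0.1022
Iteration 2: beta = 0.3333, y = 0.1022 + 0.3333*(0.1022 + 1.7119) = 0.7069
  grad(y) = -5.1038, v = y - alpha*grad = 0.9575
  prox(v) = soft_thresh(0.9575, 0.0992) = 0.8583
Iteration 3: beta = 0.5, y = 0.8583 + 0.5*(0.8583 - 0.1022) = 1.2363
  grad(y) = 2.3088, v = y - alpha*grad = 1.123
  prox(v) = soft_thresh(1.123, 0.0992) = 1.0238
Iteration 4: beta = 0.6, y = 1.0238 + 0.6*(1.0238 - 0.8583) = 1.1231
  grad(y) = 0.7235, v = y - alpha*grad = 1.0876
  prox(v) = soft_thresh(1.0876, 0.0992) = 0.9884
f(x_4) = 7*0.9884^2 - 15*0.9884 + 2.02*|0.9884| = -5.9909


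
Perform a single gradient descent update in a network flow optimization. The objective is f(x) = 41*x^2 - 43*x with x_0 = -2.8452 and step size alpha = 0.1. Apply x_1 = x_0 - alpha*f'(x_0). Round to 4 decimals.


We compute the gradient at x_0 and apply the update.
f'(x) = 82*x - 43
f'(-2.8452) = 82*-2.8452 - 43 = -276.3064
x_1 = -2.8452 - 0.1*-276.3064 = 24.7854


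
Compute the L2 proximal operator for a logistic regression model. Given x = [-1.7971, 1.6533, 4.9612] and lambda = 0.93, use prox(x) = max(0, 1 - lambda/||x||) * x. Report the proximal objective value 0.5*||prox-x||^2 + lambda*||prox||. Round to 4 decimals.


Step 1: Compute ||x||.
||x|| = 5.5296
Step 2: Compute scaling factor.
scale = max(0, 1 - 0.93/5.5296) = 0.8318
Step 3: prox(x) = [-1.4949, 1.3752, 4.1268]
||prox(x)|| = 4.5996
Step 4: Proximal objective.
0.5*||prox-x||^2 = 0.4325
lambda*||prox|| = 4.2776
Total = 4.7101


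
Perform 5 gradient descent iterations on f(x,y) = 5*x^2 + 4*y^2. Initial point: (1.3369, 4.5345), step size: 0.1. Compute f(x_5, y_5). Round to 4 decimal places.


Gradient descent on f(x,y) = 5*x^2 + 4*y^2.
Starting point: (1.3369, 4.5345), alpha = 0.1
Step 1: grad_x = 2*5*1.3369 = 13.369, grad_y = 2*4*4.5345 = 36.276
  x_1 = 1.3369 - 0.1*13.369 = 0.0
  y_1 = 4.5345 - 0.1*36.276 = 0.9069
Step 2: grad_x = 2*5*0.0 = 0.0, grad_y = 2*4*0.9069 = 7.2552
  x_2 = 0.0 - 0.1*0.0 = 0.0
  y_2 = 0.9069 - 0.1*7.2552 = 0.1814
Step 3: grad_x = 2*5*0.0 = 0.0, grad_y = 2*4*0.1814 = 1.451
  x_3 = 0.0 - 0.1*0.0 = 0.0
  y_3 = 0.1814 - 0.1*1.451 = 0.0363
Step 4: grad_x = 2*5*0.0 = 0.0, grad_y = 2*4*0.0363 = 0.2902
  x_4 = 0.0 - 0.1*0.0 = 0.0
  y_4 = 0.0363 - 0.1*0.2902 = 0.0073
Step 5: grad_x = 2*5*0.0 = 0.0, grad_y = 2*4*0.0073 = 0.058
  x_5 = 0.0 - 0.1*0.0 = 0.0
  y_5 = 0.0073 - 0.1*0.058 = 0.0015
f(0.0, 0.0015) = 5*0.0^2 + 4*0.0015^2 = 0.0


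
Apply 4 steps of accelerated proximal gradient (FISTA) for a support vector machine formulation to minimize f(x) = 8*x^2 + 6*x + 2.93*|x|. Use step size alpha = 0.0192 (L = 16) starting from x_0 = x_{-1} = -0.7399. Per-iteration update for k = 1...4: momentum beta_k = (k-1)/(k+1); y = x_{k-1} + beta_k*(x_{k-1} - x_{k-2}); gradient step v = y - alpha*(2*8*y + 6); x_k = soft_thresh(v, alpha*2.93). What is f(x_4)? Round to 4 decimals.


FISTA on f(x) = 8*x^2 + 6*x + 2.93*|x|
L = 16, alpha = 0.0192
Iteration 1: beta = 0.0, y = -0.7399 + 0.0*(-0.7399 + 0.7399) = -0.7399
  grad(y) = -5.8384, v = y - alpha*grad = -0.6278
  prox(v) = soft_thresh(-0.6278, 0.0563) = -0.5715
Iteration 2: beta = 0.3333, y = -0.5715 + 0.3333*(-0.5715 + 0.7399) = -0.5154
  grad(y) = -2.2469, v = y - alpha*grad = -0.4723
  prox(v) = soft_thresh(-0.4723, 0.0563) = -0.416
Iteration 3: beta = 0.5, y = -0.416 + 0.5*(-0.416 + 0.5715) = -0.3383
  grad(y) = 0.5876, v = y - alpha*grad = -0.3496
  prox(v) = soft_thresh(-0.3496, 0.0563) = -0.2933
Iteration 4: beta = 0.6, y = -0.2933 + 0.6*(-0.2933 + 0.416) = -0.2197
  grad(y) = 2.4854, v = y - alpha*grad = -0.2674
  prox(v) = soft_thresh(-0.2674, 0.0563) = -0.2111
f(x_4) = 8*(-0.2111)^2 + 6*(-0.2111) + 2.93*|-0.2111| = -0.2916


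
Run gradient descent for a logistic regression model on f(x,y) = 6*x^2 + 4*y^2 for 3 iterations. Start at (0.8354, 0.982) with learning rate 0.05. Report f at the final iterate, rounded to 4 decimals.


Gradient descent on f(x,y) = 6*x^2 + 4*y^2.
Starting point: (0.8354, 0.982), alpha = 0.05
Step 1: grad_x = 2*6*0.8354 = 10.0248, grad_y = 2*4*0.982 = 7.856
  x_1 = 0.8354 - 0.05*10.0248 = 0.3342
  y_1 = 0.982 - 0.05*7.856 = 0.5892
Step 2: grad_x = 2*6*0.3342 = 4.0099, grad_y = 2*4*0.5892 = 4.7136
  x_2 = 0.3342 - 0.05*4.0099 = 0.1337
  y_2 = 0.5892 - 0.05*4.7136 = 0.3535
Step 3: grad_x = 2*6*0.1337 = 1.604, grad_y = 2*4*0.3535 = 2.8282
  x_3 = 0.1337 - 0.05*1.604 = 0.0535
  y_3 = 0.3535 - 0.05*2.8282 = 0.2121
f(0.0535, 0.2121) = 6*0.0535^2 + 4*0.2121^2 = 0.1971


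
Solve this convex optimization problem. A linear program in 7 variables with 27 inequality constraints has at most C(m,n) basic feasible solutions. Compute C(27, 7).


Each vertex corresponds to some choice of n active constraints out of m, so the number of vertices is at most C(m, n) = m! / (n!(m-n)!).
m = 27, n = 7
Numerator: 27 * 26 * 25 * 24 * 23 * 22 * 21
Denominator: 7! = 5040
C(27, 7) = 888030


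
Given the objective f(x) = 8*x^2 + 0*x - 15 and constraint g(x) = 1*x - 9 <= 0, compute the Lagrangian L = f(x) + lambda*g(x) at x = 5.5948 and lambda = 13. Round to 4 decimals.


Step 1: Evaluate f(x).
f(5.5948) = 8*5.5948^2 + 0*5.5948 - 15 = 235.4143
Step 2: Evaluate g(x).
g(5.5948) = 1*5.5948 - 9 = -3.4052
Step 3: Compute Lagrangian.
L = 235.4143 + 13*-3.4052 = 191.1467


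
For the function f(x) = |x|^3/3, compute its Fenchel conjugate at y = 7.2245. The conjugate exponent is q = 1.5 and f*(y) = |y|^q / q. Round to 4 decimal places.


The conjugate exponent q satisfies 1/p + 1/q = 1.
p = 3, so q = 3/(3 - 1) = 1.5
|y|^q = 7.2245^1.5 = 19.4183
f*(7.2245) = 19.4183 / 1.5 = 12.9455


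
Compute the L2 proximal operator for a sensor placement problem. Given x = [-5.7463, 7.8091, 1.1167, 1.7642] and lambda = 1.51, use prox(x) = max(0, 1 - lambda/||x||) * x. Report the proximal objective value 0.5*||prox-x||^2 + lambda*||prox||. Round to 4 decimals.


Step 1: Compute ||x||.
||x|| = 9.9177
Step 2: Compute scaling factor.
scale = max(0, 1 - 1.51/9.9177) = 0.8477
Step 3: prox(x) = [-4.8714, 6.6201, 0.9467, 1.4956]
||prox(x)|| = 8.4077
Step 4: Proximal objective.
0.5*||prox-x||^2 = 1.1401
lambda*||prox|| = 12.6956
Total = 13.8357


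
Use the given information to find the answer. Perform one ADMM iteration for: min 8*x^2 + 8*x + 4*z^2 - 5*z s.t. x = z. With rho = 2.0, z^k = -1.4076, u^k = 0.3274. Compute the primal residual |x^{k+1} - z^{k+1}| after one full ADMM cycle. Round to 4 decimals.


ADMM iteration with rho = 2.0, z^k = -1.4076, u^k = 0.3274
Step 1: x-update.
Minimize 8*x^2 + 8*x + (2.0/2)*(x + 1.4076 + 0.3274)^2
FOC: (2*8 + 2.0)*x = -8 + 2.0*(-1.4076 - 0.3274)
x^{k+1} = -0.6372
Step 2: z-update.
Minimize 4*z^2 - 5*z + (2.0/2)*(-0.6372 - z + 0.3274)^2
FOC: (2*4 + 2.0)*z = 5 + 2.0*(-0.6372 + 0.3274)
z^{k+1} = 0.438
Step 3: u-update.
u^{k+1} = 0.3274 - 0.6372 - 0.438 = -0.7479
Step 4: Primal residual = |-0.6372 - 0.438| = 1.0753


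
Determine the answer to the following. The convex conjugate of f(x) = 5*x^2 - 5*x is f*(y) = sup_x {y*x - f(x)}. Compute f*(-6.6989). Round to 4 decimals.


f*(y) = sup_x {y*x - a*x^2 - b*x} = sup_x {(y-b)*x - a*x^2}
FOC: (y - b) - 2a*x = 0 => x* = (y - b)/(2a)
x* = (-6.6989 + 5)/(2*5) = -0.1699
f*(-6.6989) = (y-b)^2/(4a) = (-6.6989 + 5)^2/(4*5)
= 2.8863/20 = 0.1443


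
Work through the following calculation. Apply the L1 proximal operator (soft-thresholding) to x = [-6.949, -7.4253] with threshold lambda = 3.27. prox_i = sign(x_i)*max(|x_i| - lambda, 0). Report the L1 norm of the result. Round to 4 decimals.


Soft-thresholding with lambda = 3.27:
prox(-6.949) = sign(-6.949)*max(|-6.949| - 3.27, 0) = -3.679
prox(-7.4253) = sign(-7.4253)*max(|-7.4253| - 3.27, 0) = -4.1553
prox(x) = [-3.679, -4.1553]
||prox(x)||_1 = 3.679 + 4.1553 = 7.8343


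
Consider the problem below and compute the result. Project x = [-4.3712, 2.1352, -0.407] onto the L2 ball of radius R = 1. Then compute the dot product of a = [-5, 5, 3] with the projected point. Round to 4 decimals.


Step 1: Compute ||x|| (intermediates to 6 decimals).
||x|| = sqrt((-4.3712)^2 + 2.1352^2 + (-0.407)^2) = 4.881815
Step 2: Project.
Since ||x|| > R, scale = R/||x|| = 1/4.881815 = 0.204842, proj(x) = scale * x
proj(x) = [-0.895405, 0.437379, -0.083371]
Step 3: Dot product.
a^T * proj(x) = -5*(-0.895405) + 5*0.437379 + 3*(-0.083371) = 6.4138


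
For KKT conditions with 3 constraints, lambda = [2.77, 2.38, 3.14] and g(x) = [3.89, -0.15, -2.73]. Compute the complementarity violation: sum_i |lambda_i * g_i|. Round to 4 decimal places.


KKT complementary slackness check:
lambda_1 * g_1 = 2.77 * 3.89 = 10.7753
lambda_2 * g_2 = 2.38 * -0.15 = -0.357
lambda_3 * g_3 = 3.14 * -2.73 = -8.5722
Total violation = 10.7753 + 0.357 + 8.5722 = 19.7045


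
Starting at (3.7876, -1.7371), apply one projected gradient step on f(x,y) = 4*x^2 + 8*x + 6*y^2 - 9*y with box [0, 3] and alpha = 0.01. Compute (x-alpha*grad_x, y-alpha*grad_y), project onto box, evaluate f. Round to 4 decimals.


Step 1: Compute gradient at (3.7876, -1.7371).
grad_x = 2*4*3.7876 + 8 = 38.3008
grad_y = 2*6*-1.7371 - 9 = -29.8452
Step 2: Gradient step.
x_raw = 3.7876 - 0.01*38.3008 = 3.4046
y_raw = -1.7371 - 0.01*-29.8452 = -1.4386
Step 3: Project onto [0, 3].
x_proj = clip(3.4046) = 3.0
y_proj = clip(-1.4386) = 0.0
Step 4: Evaluate f.
f(3.0, 0.0) = 60.0


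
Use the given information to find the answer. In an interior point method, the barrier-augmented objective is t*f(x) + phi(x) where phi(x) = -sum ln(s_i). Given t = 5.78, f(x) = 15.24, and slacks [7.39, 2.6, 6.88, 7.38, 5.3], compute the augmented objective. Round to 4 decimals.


Step 1: Compute log-barrier.
ln values: [2.0001, 0.9555, 1.9286, 1.9988, 1.6677]
phi = -(2.0001 + 0.9555 + 1.9286 + 1.9988 + 1.6677) = -8.5507
Step 2: Compute augmented objective.
t*f(x) = 5.78*15.24 = 88.0872
Total = 88.0872 - 8.5507 = 79.5365


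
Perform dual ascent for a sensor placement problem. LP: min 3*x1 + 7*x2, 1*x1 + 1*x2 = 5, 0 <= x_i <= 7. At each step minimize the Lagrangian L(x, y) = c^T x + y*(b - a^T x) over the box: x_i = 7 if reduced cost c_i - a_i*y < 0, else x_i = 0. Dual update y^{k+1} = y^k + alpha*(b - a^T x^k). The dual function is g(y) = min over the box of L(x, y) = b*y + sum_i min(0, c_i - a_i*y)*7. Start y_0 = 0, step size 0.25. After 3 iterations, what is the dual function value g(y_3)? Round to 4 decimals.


Dual ascent for LP: min 3*x1 + 7*x2, 1*x1 + 1*x2 = 5, 0 <= x_i <= 7
Step 1: y^k = 0.0, reduced costs: (3.0, 7.0)
  x^k = (0.0, 0.0), subgradient = b - a^T x = 5.0
  y^{k+1} = 0.0 + 0.25*5.0 = 1.25
Step 2: y^k = 1.25, reduced costs: (1.75, 5.75)
  x^k = (0.0, 0.0), subgradient = b - a^T x = 5.0
  y^{k+1} = 1.25 + 0.25*5.0 = 2.5
Step 3: y^k = 2.5, reduced costs: (0.5, 4.5)
  x^k = (0.0, 0.0), subgradient = b - a^T x = 5.0
  y^{k+1} = 2.5 + 0.25*5.0 = 3.75
Dual objective at y_3 = 3.75: reduced costs (-0.75, 3.25), box minimizer x = (7.0, 0.0)
g(y_3) = b*y + (c1 - a1*y)*x1 + (c2 - a2*y)*x2 = 5*3.75 + (-0.75)*7.0 + 3.25*0.0 = 18.75 - 5.25 + 0.0 = 13.5


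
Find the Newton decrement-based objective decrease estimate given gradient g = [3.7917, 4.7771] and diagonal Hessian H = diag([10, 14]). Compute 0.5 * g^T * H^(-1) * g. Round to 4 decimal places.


Step 1: H is diagonal, so H^(-1) * g = [0.3792, 0.3412].
Step 2: g^T H^(-1) g = sum_i g_i^2 / H_ii
  = (3.7917)^2/10 + (4.7771)^2/14
  = 1.4377 + 1.63 = 3.0677
Step 3: Objective decrease = 0.5 * g^T H^(-1) g = 1.5339


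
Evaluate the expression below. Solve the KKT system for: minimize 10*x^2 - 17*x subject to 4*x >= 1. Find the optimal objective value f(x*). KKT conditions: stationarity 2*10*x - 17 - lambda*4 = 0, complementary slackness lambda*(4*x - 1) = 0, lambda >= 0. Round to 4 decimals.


Step 1: Try lambda = 0 (constraint inactive).
Stationarity: 2*10*x - 17 = 0
x* = 17/(2*10) = 0.85
Check constraint: 4*0.85 = 3.4 >= 1 -- satisfied.
Step 2: Compute optimal value.
f(x*) = 10*0.85^2 - 17*0.85 = -7.225


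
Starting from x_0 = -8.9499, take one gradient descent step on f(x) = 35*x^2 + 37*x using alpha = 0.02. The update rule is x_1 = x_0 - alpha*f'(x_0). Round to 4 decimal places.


We compute the gradient at x_0 and apply the update.
f'(x) = 70*x + 37
f'(-8.9499) = 70*-8.9499 + 37 = -589.493
x_1 = -8.9499 - 0.02*-589.493 = 2.84


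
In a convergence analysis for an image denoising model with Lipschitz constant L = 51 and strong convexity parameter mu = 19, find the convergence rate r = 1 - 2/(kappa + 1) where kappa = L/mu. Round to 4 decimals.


Step 1: Compute the condition number.
kappa = L/mu = 51/19 = 2.6842
Step 2: Compute the convergence rate.
r = 1 - 2/(kappa + 1) = 1 - 2*mu/(L + mu) = (L - mu)/(L + mu) = 32/70 = 0.4571


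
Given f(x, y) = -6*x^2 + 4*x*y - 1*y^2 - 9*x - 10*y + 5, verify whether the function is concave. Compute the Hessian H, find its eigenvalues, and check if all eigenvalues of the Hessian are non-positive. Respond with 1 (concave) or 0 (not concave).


The Hessian of f(x,y) = -6*x^2 + 4*x*y - 1*y^2 - 9*x - 10*y + 5 is:
H = [[-12, 4], [4, -2]]
Trace = -12 - 2 = -14
Determinant = -12*-2 - (4)^2 = 8
Discriminant = (-14)^2 - 4*8 = 164.0
Eigenvalues: lambda_1 = -13.4031, lambda_2 = -0.5969
The function is concave.

1


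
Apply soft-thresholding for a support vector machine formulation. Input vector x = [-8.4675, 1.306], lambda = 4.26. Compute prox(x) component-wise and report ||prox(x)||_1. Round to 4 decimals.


Soft-thresholding with lambda = 4.26:
prox(-8.4675) = sign(-8.4675)*max(|-8.4675| - 4.26, 0) = -4.2075
prox(1.306) = sign(1.306)*max(|1.306| - 4.26, 0) = 0.0
prox(x) = [-4.2075, 0.0]
||prox(x)||_1 = 4.2075 + 0.0 = 4.2075


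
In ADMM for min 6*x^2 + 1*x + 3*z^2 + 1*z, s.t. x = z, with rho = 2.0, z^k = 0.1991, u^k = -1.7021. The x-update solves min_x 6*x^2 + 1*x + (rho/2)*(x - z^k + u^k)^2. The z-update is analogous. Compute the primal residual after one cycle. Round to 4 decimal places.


ADMM iteration with rho = 2.0, z^k = 0.1991, u^k = -1.7021
Step 1: x-update.
Minimize 6*x^2 + 1*x + (2.0/2)*(x - 0.1991 - 1.7021)^2
FOC: (2*6 + 2.0)*x = -1 + 2.0*(0.1991 + 1.7021)
x^{k+1} = 0.2002
Step 2: z-update.
Minimize 3*z^2 + 1*z + (2.0/2)*(0.2002 - z - 1.7021)^2
FOC: (2*3 + 2.0)*z = -1 + 2.0*(0.2002 - 1.7021)
z^{k+1} = -0.5005
Step 3: u-update.
u^{k+1} = -1.7021 + 0.2002 + 0.5005 = -1.0014
Step 4: Primal residual = |0.2002 + 0.5005| = 0.7007


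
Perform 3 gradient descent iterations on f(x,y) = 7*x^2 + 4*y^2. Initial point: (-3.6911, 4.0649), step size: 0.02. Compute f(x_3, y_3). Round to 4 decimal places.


Gradient descent on f(x,y) = 7*x^2 + 4*y^2.
Starting point: (-3.6911, 4.0649), alpha = 0.02
Step 1: grad_x = 2*7*-3.6911 = -51.6754, grad_y = 2*4*4.0649 = 32.5192
  x_1 = -3.6911 - 0.02*-51.6754 = -2.6576
  y_1 = 4.0649 - 0.02*32.5192 = 3.4145
Step 2: grad_x = 2*7*-2.6576 = -37.2063, grad_y = 2*4*3.4145 = 27.3161
  x_2 = -2.6576 - 0.02*-37.2063 = -1.9135
  y_2 = 3.4145 - 0.02*27.3161 = 2.8682
Step 3: grad_x = 2*7*-1.9135 = -26.7885, grad_y = 2*4*2.8682 = 22.9455
  x_3 = -1.9135 - 0.02*-26.7885 = -1.3777
  y_3 = 2.8682 - 0.02*22.9455 = 2.4093
f(-1.3777, 2.4093) = 7*(-1.3777)^2 + 4*2.4093^2 = 36.5049


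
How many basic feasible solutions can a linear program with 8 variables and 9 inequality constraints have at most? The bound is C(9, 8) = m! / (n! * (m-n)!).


Each vertex corresponds to some choice of n active constraints out of m, so the number of vertices is at most C(m, n) = m! / (n!(m-n)!).
m = 9, n = 8
Numerator: 9 * 8 * 7 * 6 * 5 * 4 * 3 * 2
Denominator: 8! = 40320
C(9, 8) = 9


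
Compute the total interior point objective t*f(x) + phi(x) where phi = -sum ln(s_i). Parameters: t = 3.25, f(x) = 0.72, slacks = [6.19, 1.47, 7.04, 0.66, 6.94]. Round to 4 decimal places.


Step 1: Compute log-barrier.
ln values: [1.8229, 0.3853, 1.9516, -0.4155, 1.9373]
phi = -(1.8229 + 0.3853 + 1.9516 - 0.4155 + 1.9373) = -5.6816
Step 2: Compute augmented objective.
t*f(x) = 3.25*0.72 = 2.34
Total = 2.34 - 5.6816 = -3.3416


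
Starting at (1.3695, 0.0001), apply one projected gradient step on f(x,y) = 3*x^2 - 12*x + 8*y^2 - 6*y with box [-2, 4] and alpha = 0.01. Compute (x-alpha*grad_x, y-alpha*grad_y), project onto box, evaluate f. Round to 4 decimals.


Step 1: Compute gradient at (1.3695, 0.0001).
grad_x = 2*3*1.3695 - 12 = -3.783
grad_y = 2*8*0.0001 - 6 = -5.9984
Step 2: Gradient step.
x_raw = 1.3695 - 0.01*-3.783 = 1.4073
y_raw = 0.0001 - 0.01*-5.9984 = 0.0601
Step 3: Project onto [-2, 4].
x_proj = clip(1.4073) = 1.4073
y_proj = clip(0.0601) = 0.0601
Step 4: Evaluate f.
f(1.4073, 0.0601) = -11.2779


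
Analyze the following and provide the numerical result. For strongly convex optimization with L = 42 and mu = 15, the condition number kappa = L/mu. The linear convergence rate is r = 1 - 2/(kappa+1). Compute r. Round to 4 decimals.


Step 1: Compute the condition number.
kappa = L/mu = 42/15 = 2.8
Step 2: Compute the convergence rate.
r = 1 - 2/(kappa + 1) = 1 - 2*mu/(L + mu) = (L - mu)/(L + mu) = 27/57 = 0.4737


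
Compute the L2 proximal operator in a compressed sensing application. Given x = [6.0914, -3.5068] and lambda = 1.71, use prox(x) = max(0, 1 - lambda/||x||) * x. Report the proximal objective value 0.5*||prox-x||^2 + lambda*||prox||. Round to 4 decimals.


Step 1: Compute ||x||.
||x|| = 7.0287
Step 2: Compute scaling factor.
scale = max(0, 1 - 1.71/7.0287) = 0.7567
Step 3: prox(x) = [4.6094, -2.6536]
||prox(x)|| = 5.3187
Step 4: Proximal objective.
0.5*||prox-x||^2 = 1.4621
lambda*||prox|| = 9.095
Total = 10.557


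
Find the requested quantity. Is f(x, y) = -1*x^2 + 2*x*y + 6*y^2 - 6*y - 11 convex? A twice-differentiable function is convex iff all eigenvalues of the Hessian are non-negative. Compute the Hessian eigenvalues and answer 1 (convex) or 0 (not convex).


The Hessian of f(x,y) = -1*x^2 + 2*x*y + 6*y^2 - 6*y - 11 is:
H = [[-2, 2], [2, 12]]
Trace = -2 + 12 = 10
Determinant = -2*12 - (2)^2 = -28
Discriminant = (10)^2 - 4*-28 = 212.0
Eigenvalues: lambda_1 = -2.2801, lambda_2 = 12.2801
The function is not convex.

0


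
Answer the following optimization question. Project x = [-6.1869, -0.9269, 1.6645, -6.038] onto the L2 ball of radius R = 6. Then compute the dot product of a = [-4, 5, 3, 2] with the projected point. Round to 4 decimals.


Step 1: Compute ||x|| (intermediates to 6 decimals).
||x|| = sqrt((-6.1869)^2 + (-0.9269)^2 + 1.6645^2 + (-6.038)^2) = 8.852394
Step 2: Project.
Since ||x|| > R, scale = R/||x|| = 6/8.852394 = 0.677783, proj(x) = scale * x
proj(x) = [-4.193376, -0.628237, 1.12817, -4.092454]
Step 3: Dot product.
a^T * proj(x) = -4*(-4.193376) + 5*(-0.628237) + 3*1.12817 + 2*(-4.092454) = 8.8319


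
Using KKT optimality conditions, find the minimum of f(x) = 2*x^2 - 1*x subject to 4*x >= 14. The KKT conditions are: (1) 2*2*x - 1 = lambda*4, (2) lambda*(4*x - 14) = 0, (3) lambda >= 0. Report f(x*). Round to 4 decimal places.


Step 1: Try lambda = 0 (constraint inactive).
x_unc = 1/(2*2) = 0.25
Check: 4*0.25 = 1.0 < 14 -- violated!
Step 2: Constraint must be active: 4*x = 14
x* = 14/4 = 3.5
lambda = (2*2*3.5 - 1)/4 = 3.25
Step 3: Compute optimal value.
f(x*) = 2*3.5^2 - 1*3.5 = 21.0


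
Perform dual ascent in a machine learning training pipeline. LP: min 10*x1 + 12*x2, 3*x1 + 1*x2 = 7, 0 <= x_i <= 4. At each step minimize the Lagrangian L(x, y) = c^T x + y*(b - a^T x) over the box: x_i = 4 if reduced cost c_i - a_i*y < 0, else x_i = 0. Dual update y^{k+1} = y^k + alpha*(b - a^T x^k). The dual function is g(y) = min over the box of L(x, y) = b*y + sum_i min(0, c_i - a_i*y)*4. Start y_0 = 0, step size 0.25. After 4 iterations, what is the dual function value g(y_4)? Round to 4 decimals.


Dual ascent for LP: min 10*x1 + 12*x2, 3*x1 + 1*x2 = 7, 0 <= x_i <= 4
Step 1: y^k = 0.0, reduced costs: (10.0, 12.0)
  x^k = (0.0, 0.0), subgradient = b - a^T x = 7.0
  y^{k+1} = 0.0 + 0.25*7.0 = 1.75
Step 2: y^k = 1.75, reduced costs: (4.75, 10.25)
  x^k = (0.0, 0.0), subgradient = b - a^T x = 7.0
  y^{k+1} = 1.75 + 0.25*7.0 = 3.5
Step 3: y^k = 3.5, reduced costs: (-0.5, 8.5)
  x^k = (4.0, 0.0), subgradient = b - a^T x = -5.0
  y^{k+1} = 3.5 + 0.25*-5.0 = 2.25
Step 4: y^k = 2.25, reduced costs: (3.25, 9.75)
  x^k = (0.0, 0.0), subgradient = b - a^T x = 7.0
  y^{k+1} = 2.25 + 0.25*7.0 = 4.0
Dual objective at y_4 = 4.0: reduced costs (-2.0, 8.0), box minimizer x = (4.0, 0.0)
g(y_4) = b*y + (c1 - a1*y)*x1 + (c2 - a2*y)*x2 = 7*4.0 + (-2.0)*4.0 + 8.0*0.0 = 28.0 - 8.0 + 0.0 = 20.0


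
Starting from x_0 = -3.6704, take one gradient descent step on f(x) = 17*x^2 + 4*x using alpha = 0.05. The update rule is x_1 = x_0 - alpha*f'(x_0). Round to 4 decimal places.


We compute the gradient at x_0 and apply the update.
f'(x) = 34*x + 4
f'(-3.6704) = 34*-3.6704 + 4 = -120.7936
x_1 = -3.6704 - 0.05*-120.7936 = 2.3693


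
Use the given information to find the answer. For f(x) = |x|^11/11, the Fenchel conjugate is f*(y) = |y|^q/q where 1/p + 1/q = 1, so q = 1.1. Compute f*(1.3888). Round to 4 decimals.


The conjugate exponent q satisfies 1/p + 1/q = 1.
p = 11, so q = 11/(11 - 1) = 1.1
|y|^q = 1.3888^1.1 = 1.4352
f*(1.3888) = 1.4352 / 1.1 = 1.3047


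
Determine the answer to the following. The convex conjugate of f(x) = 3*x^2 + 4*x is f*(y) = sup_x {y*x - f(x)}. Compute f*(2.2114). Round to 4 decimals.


f*(y) = sup_x {y*x - a*x^2 - b*x} = sup_x {(y-b)*x - a*x^2}
FOC: (y - b) - 2a*x = 0 => x* = (y - b)/(2a)
x* = (2.2114 - 4)/(2*3) = -0.2981
f*(2.2114) = (y-b)^2/(4a) = (2.2114 - 4)^2/(4*3)
= 3.1991/12 = 0.2666


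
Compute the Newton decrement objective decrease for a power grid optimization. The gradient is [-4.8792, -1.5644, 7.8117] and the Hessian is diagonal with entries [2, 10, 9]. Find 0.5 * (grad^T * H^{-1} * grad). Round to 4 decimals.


Step 1: H is diagonal, so H^(-1) * g = [-2.4396, -0.1564, 0.868].
Step 2: g^T H^(-1) g = sum_i g_i^2 / H_ii
  = (-4.8792)^2/2 + (-1.5644)^2/10 + (7.8117)^2/9
  = 11.9033 + 0.2447 + 6.7803 = 18.9283
Step 3: Objective decrease = 0.5 * g^T H^(-1) g = 9.4642


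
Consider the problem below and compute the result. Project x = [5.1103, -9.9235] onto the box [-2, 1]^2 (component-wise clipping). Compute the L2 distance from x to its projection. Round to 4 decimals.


Project each component onto [-2, 1].
clip(5.1103) = 1.0, clip(-9.9235) = -2.0
Projection = [1.0, -2.0]
Squared diffs: [16.8946, 62.7819]
Distance = sqrt(79.6765) = 8.9262


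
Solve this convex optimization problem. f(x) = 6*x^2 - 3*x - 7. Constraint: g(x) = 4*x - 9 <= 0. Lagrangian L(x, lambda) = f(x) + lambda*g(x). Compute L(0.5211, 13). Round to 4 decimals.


Step 1: Evaluate f(x).
f(0.5211) = 6*0.5211^2 - 3*0.5211 - 7 = -6.934
Step 2: Evaluate g(x).
g(0.5211) = 4*0.5211 - 9 = -6.9156
Step 3: Compute Lagrangian.
L = -6.934 + 13*-6.9156 = -96.8368


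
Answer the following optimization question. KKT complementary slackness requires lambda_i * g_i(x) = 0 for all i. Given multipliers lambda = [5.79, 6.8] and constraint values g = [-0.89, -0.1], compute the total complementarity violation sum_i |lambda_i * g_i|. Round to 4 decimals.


KKT complementary slackness check:
lambda_1 * g_1 = 5.79 * -0.89 = -5.1531
lambda_2 * g_2 = 6.8 * -0.1 = -0.68
Total violation = 5.1531 + 0.68 = 5.8331


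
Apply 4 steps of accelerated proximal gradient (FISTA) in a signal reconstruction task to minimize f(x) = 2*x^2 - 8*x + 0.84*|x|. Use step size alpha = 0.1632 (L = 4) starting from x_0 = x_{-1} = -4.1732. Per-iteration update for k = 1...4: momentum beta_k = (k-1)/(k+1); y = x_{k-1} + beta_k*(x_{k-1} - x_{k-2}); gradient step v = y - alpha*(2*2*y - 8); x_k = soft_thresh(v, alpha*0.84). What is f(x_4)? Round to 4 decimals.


FISTA on f(x) = 2*x^2 - 8*x + 0.84*|x|
L = 4, alpha = 0.1632
Iteration 1: beta = 0.0, y = -4.1732 + 0.0*(-4.1732 + 4.1732) = -4.1732
  grad(y) = -24.6928, v = y - alpha*grad = -0.1433
  prox(v) = soft_thresh(-0.1433, 0.1371) = -0.0062
Iteration 2: beta = 0.3333, y = -0.0062 + 0.3333*(-0.0062 + 4.1732) = 1.3827
  grad(y) = -2.4691, v = y - alpha*grad = 1.7857
  prox(v) = soft_thresh(1.7857, 0.1371) = 1.6486
Iteration 3: beta = 0.5, y = 1.6486 + 0.5*(1.6486 + 0.0062) = 2.476
  grad(y) = 1.9041, v = y - alpha*grad = 2.1653
  prox(v) = soft_thresh(2.1653, 0.1371) = 2.0282
Iteration 4: beta = 0.6, y = 2.0282 + 0.6*(2.0282 - 1.6486) = 2.2559
  grad(y) = 1.0238, v = y - alpha*grad = 2.0889
  prox(v) = soft_thresh(2.0889, 0.1371) = 1.9518
f(x_4) = 2*1.9518^2 - 8*1.9518 + 0.84*|1.9518| = -6.3559


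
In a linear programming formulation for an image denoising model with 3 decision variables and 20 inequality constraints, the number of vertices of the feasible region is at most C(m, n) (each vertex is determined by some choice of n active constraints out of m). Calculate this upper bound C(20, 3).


Each vertex corresponds to some choice of n active constraints out of m, so the number of vertices is at most C(m, n) = m! / (n!(m-n)!).
m = 20, n = 3
Numerator: 20 * 19 * 18
Denominator: 3! = 6
C(20, 3) = 1140


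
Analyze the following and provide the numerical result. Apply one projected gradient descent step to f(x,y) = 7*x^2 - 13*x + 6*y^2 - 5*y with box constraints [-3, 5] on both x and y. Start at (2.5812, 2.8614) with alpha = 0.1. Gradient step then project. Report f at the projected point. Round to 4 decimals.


Step 1: Compute gradient at (2.5812, 2.8614).
grad_x = 2*7*2.5812 - 13 = 23.1368
grad_y = 2*6*2.8614 - 5 = 29.3368
Step 2: Gradient step.
x_raw = 2.5812 - 0.1*23.1368 = 0.2675
y_raw = 2.8614 - 0.1*29.3368 = -0.0723
Step 3: Project onto [-3, 5].
x_proj = clip(0.2675) = 0.2675
y_proj = clip(-0.0723) = -0.0723
Step 4: Evaluate f.
f(0.2675, -0.0723) = -2.584


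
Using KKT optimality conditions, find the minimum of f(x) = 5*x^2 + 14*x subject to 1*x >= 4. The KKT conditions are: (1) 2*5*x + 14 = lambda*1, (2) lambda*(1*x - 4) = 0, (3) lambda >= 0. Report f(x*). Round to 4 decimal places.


Step 1: Try lambda = 0 (constraint inactive).
x_unc = -14/(2*5) = -1.4
Check: 1*-1.4 = -1.4 < 4 -- violated!
Step 2: Constraint must be active: 1*x = 4
x* = 4/1 = 4.0
lambda = (2*5*4.0 + 14)/1 = 54.0
Step 3: Compute optimal value.
f(x*) = 5*4.0^2 + 14*4.0 = 136.0


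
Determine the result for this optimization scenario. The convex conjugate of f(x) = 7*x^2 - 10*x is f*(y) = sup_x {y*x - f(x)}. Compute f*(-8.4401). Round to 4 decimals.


f*(y) = sup_x {y*x - a*x^2 - b*x} = sup_x {(y-b)*x - a*x^2}
FOC: (y - b) - 2a*x = 0 => x* = (y - b)/(2a)
x* = (-8.4401 + 10)/(2*7) = 0.1114
f*(-8.4401) = (y-b)^2/(4a) = (-8.4401 + 10)^2/(4*7)
= 2.4333/28 = 0.0869


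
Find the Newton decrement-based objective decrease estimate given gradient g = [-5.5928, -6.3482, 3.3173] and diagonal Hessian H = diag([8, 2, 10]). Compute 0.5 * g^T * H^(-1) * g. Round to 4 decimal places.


Step 1: H is diagonal, so H^(-1) * g = [-0.6991, -3.1741, 0.3317].
Step 2: g^T H^(-1) g = sum_i g_i^2 / H_ii
  = (-5.5928)^2/8 + (-6.3482)^2/2 + (3.3173)^2/10
  = 3.9099 + 20.1498 + 1.1004 = 25.1602
Step 3: Objective decrease = 0.5 * g^T H^(-1) g = 12.5801


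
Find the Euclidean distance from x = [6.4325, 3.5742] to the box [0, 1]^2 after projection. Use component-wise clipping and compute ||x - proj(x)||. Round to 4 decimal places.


Project each component onto [0, 1].
clip(6.4325) = 1.0, clip(3.5742) = 1.0
Projection = [1.0, 1.0]
Squared diffs: [29.5121, 6.6265]
Distance = sqrt(36.1386) = 6.0115


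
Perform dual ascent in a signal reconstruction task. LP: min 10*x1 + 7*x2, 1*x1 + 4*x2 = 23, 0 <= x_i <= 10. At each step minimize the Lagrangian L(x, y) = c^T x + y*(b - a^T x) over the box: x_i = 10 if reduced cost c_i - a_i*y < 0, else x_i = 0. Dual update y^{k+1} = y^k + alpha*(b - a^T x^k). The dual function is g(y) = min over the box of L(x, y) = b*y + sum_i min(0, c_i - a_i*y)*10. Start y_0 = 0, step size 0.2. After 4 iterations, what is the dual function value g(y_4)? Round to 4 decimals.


Dual ascent for LP: min 10*x1 + 7*x2, 1*x1 + 4*x2 = 23, 0 <= x_i <= 10
Step 1: y^k = 0.0, reduced costs: (10.0, 7.0)
  x^k = (0.0, 0.0), subgradient = b - a^T x = 23.0
  y^{k+1} = 0.0 + 0.2*23.0 = 4.6
Step 2: y^k = 4.6, reduced costs: (5.4, -11.4)
  x^k = (0.0, 10.0), subgradient = b - a^T x = -17.0
  y^{k+1} = 4.6 + 0.2*-17.0 = 1.2
Step 3: y^k = 1.2, reduced costs: (8.8, 2.2)
  x^k = (0.0, 0.0), subgradient = b - a^T x = 23.0
  y^{k+1} = 1.2 + 0.2*23.0 = 5.8
Step 4: y^k = 5.8, reduced costs: (4.2, -16.2)
  x^k = (0.0, 10.0), subgradient = b - a^T x = -17.0
  y^{k+1} = 5.8 + 0.2*-17.0 = 2.4
Dual objective at y_4 = 2.4: reduced costs (7.6, -2.6), box minimizer x = (0.0, 10.0)
g(y_4) = b*y + (c1 - a1*y)*x1 + (c2 - a2*y)*x2 = 23*2.4 + 7.6*0.0 + (-2.6)*10.0 = 55.2 + 0.0 - 26.0 = 29.2


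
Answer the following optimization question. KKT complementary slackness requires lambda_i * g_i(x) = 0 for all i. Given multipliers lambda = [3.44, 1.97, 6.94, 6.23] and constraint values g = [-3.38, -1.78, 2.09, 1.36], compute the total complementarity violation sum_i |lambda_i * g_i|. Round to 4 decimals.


KKT complementary slackness check:
lambda_1 * g_1 = 3.44 * -3.38 = -11.6272
lambda_2 * g_2 = 1.97 * -1.78 = -3.5066
lambda_3 * g_3 = 6.94 * 2.09 = 14.5046
lambda_4 * g_4 = 6.23 * 1.36 = 8.4728
Total violation = 11.6272 + 3.5066 + 14.5046 + 8.4728 = 38.1112


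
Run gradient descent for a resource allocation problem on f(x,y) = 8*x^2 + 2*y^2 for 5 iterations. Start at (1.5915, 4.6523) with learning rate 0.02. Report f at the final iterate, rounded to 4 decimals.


Gradient descent on f(x,y) = 8*x^2 + 2*y^2.
Starting point: (1.5915, 4.6523), alpha = 0.02
Step 1: grad_x = 2*8*1.5915 = 25.464, grad_y = 2*2*4.6523 = 18.6092
  x_1 = 1.5915 - 0.02*25.464 = 1.0822
  y_1 = 4.6523 - 0.02*18.6092 = 4.2801
Step 2: grad_x = 2*8*1.0822 = 17.3155, grad_y = 2*2*4.2801 = 17.1205
  x_2 = 1.0822 - 0.02*17.3155 = 0.7359
  y_2 = 4.2801 - 0.02*17.1205 = 3.9377
Step 3: grad_x = 2*8*0.7359 = 11.7746, grad_y = 2*2*3.9377 = 15.7508
  x_3 = 0.7359 - 0.02*11.7746 = 0.5004
  y_3 = 3.9377 - 0.02*15.7508 = 3.6227
Step 4: grad_x = 2*8*0.5004 = 8.0067, grad_y = 2*2*3.6227 = 14.4908
  x_4 = 0.5004 - 0.02*8.0067 = 0.3403
  y_4 = 3.6227 - 0.02*14.4908 = 3.3329
Step 5: grad_x = 2*8*0.3403 = 5.4446, grad_y = 2*2*3.3329 = 13.3315
  x_5 = 0.3403 - 0.02*5.4446 = 0.2314
  y_5 = 3.3329 - 0.02*13.3315 = 3.0662
f(0.2314, 3.0662) = 8*0.2314^2 + 2*3.0662^2 = 19.2321


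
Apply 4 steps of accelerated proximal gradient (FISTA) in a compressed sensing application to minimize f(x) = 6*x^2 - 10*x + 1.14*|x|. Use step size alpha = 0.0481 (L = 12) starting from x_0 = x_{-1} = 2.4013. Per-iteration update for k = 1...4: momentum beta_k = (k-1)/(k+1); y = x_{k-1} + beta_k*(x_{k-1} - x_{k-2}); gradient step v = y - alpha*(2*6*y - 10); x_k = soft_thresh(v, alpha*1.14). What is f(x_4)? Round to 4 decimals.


FISTA on f(x) = 6*x^2 - 10*x + 1.14*|x|
L = 12, alpha = 0.0481
Iteration 1: beta = 0.0, y = 2.4013 + 0.0*(2.4013 - 2.4013) = 2.4013
  grad(y) = 18.8156, v = y - alpha*grad = 1.4963
  prox(v) = soft_thresh(1.4963, 0.0548) = 1.4414
Iteration 2: beta = 0.3333, y = 1.4414 + 0.3333*(1.4414 - 2.4013) = 1.1215
  grad(y) = 3.4578, v = y - alpha*grad = 0.9552
  prox(v) = soft_thresh(0.9552, 0.0548) = 0.9003
Iteration 3: beta = 0.5, y = 0.9003 + 0.5*(0.9003 - 1.4414) = 0.6298
  grad(y) = -2.4427, v = y - alpha*grad = 0.7473
  prox(v) = soft_thresh(0.7473, 0.0548) = 0.6924
Iteration 4: beta = 0.6, y = 0.6924 + 0.6*(0.6924 - 0.9003) = 0.5677
  grad(y) = -3.1876, v = y - alpha*grad = 0.721
  prox(v) = soft_thresh(0.721, 0.0548) = 0.6662
f(x_4) = 6*0.6662^2 - 10*0.6662 + 1.14*|0.6662| = -3.2396


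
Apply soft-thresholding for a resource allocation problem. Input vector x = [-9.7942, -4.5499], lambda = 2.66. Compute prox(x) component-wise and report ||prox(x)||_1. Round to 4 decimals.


Soft-thresholding with lambda = 2.66:
prox(-9.7942) = sign(-9.7942)*max(|-9.7942| - 2.66, 0) = -7.1342
prox(-4.5499) = sign(-4.5499)*max(|-4.5499| - 2.66, 0) = -1.8899
prox(x) = [-7.1342, -1.8899]
||prox(x)||_1 = 7.1342 + 1.8899 = 9.0241


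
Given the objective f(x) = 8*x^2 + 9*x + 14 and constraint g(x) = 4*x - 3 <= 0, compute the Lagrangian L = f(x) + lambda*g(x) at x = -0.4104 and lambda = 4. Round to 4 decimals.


Step 1: Evaluate f(x).
f(-0.4104) = 8*(-0.4104)^2 + 9*(-0.4104) + 14 = 11.6538
Step 2: Evaluate g(x).
g(-0.4104) = 4*-0.4104 - 3 = -4.6416
Step 3: Compute Lagrangian.
L = 11.6538 + 4*-4.6416 = -6.9126


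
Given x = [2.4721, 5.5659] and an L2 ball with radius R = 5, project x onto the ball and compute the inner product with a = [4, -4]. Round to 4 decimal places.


Step 1: Compute ||x|| (intermediates to 6 decimals).
||x|| = sqrt(2.4721^2 + 5.5659^2) = 6.090199
Step 2: Project.
Since ||x|| > R, scale = R/||x|| = 5/6.090199 = 0.820991, proj(x) = scale * x
proj(x) = [2.029572, 4.569554]
Step 3: Dot product.
a^T * proj(x) = 4*2.029572 - 4*4.569554 = -10.1599


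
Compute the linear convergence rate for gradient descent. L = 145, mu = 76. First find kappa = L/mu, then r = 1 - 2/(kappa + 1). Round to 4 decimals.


Step 1: Compute the condition number.
kappa = L/mu = 145/76 = 1.9079
Step 2: Compute the convergence rate.
r = 1 - 2/(kappa + 1) = 1 - 2*mu/(L + mu) = (L - mu)/(L + mu) = 69/221 = 0.3122


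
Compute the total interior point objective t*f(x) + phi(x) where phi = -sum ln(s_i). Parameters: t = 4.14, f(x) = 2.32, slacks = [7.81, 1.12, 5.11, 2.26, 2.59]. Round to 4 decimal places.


Step 1: Compute log-barrier.
ln values: [2.0554, 0.1133, 1.6312, 0.8154, 0.9517]
phi = -(2.0554 + 0.1133 + 1.6312 + 0.8154 + 0.9517) = -5.567
Step 2: Compute augmented objective.
t*f(x) = 4.14*2.32 = 9.6048
Total = 9.6048 - 5.567 = 4.0378


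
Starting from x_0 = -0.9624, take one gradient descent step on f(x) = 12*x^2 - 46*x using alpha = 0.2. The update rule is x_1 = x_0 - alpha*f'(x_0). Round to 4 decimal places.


We compute the gradient at x_0 and apply the update.
f'(x) = 24*x - 46
f'(-0.9624) = 24*-0.9624 - 46 = -69.0976
x_1 = -0.9624 - 0.2*-69.0976 = 12.8571


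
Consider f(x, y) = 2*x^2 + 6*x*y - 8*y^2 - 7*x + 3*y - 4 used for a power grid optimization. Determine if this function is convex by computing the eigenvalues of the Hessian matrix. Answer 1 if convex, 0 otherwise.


The Hessian of f(x,y) = 2*x^2 + 6*x*y - 8*y^2 - 7*x + 3*y - 4 is:
H = [[4, 6], [6, -16]]
Trace = 4 - 16 = -12
Determinant = 4*-16 - (6)^2 = -100
Discriminant = (-12)^2 - 4*-100 = 544.0
Eigenvalues: lambda_1 = -17.6619, lambda_2 = 5.6619
The function is not convex.

0


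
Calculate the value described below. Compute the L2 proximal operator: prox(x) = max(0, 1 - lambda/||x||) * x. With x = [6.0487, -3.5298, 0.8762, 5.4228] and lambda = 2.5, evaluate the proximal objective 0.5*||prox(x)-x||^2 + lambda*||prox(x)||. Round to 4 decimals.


Step 1: Compute ||x||.
||x|| = 8.9006
Step 2: Compute scaling factor.
scale = max(0, 1 - 2.5/8.9006) = 0.7191
Step 3: prox(x) = [4.3497, -2.5384, 0.6301, 3.8996]
||prox(x)|| = 6.4006
Step 4: Proximal objective.
0.5*||prox-x||^2 = 3.125
lambda*||prox|| = 16.0015
Total = 19.1265


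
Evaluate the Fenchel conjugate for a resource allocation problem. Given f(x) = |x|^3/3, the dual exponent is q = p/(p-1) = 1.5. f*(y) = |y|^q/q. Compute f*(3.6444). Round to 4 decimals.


The conjugate exponent q satisfies 1/p + 1/q = 1.
p = 3, so q = 3/(3 - 1) = 1.5
|y|^q = 3.6444^1.5 = 6.9573
f*(3.6444) = 6.9573 / 1.5 = 4.6382


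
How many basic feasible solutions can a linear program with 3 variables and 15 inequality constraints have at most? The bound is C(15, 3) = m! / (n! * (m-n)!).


Each vertex corresponds to some choice of n active constraints out of m, so the number of vertices is at most C(m, n) = m! / (n!(m-n)!).
m = 15, n = 3
Numerator: 15 * 14 * 13
Denominator: 3! = 6
C(15, 3) = 455


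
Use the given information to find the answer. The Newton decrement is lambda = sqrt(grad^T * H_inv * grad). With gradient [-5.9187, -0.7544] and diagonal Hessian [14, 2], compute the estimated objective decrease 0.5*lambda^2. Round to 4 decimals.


Step 1: H is diagonal, so H^(-1) * g = [-0.4228, -0.3772].
Step 2: g^T H^(-1) g = sum_i g_i^2 / H_ii
  = (-5.9187)^2/14 + (-0.7544)^2/2
  = 2.5022 + 0.2846 = 2.7868
Step 3: Objective decrease = 0.5 * g^T H^(-1) g = 1.3934


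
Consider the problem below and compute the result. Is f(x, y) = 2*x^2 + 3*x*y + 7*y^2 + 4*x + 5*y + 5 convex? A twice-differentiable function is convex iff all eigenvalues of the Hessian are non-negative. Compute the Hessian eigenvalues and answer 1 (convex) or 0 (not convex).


The Hessian of f(x,y) = 2*x^2 + 3*x*y + 7*y^2 + 4*x + 5*y + 5 is:
H = [[4, 3], [3, 14]]
Trace = 4 + 14 = 18
Determinant = 4*14 - (3)^2 = 47
Discriminant = (18)^2 - 4*47 = 136.0
Eigenvalues: lambda_1 = 3.169, lambda_2 = 14.831
The function is convex.

1


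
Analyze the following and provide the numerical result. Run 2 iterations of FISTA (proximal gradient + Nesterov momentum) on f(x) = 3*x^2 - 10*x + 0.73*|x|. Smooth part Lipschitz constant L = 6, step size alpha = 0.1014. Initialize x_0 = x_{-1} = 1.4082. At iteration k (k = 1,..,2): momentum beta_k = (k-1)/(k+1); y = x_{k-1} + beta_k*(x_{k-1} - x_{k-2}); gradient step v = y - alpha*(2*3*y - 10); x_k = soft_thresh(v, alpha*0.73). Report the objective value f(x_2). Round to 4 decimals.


FISTA on f(x) = 3*x^2 - 10*x + 0.73*|x|
L = 6, alpha = 0.1014
Iteration 1: beta = 0.0, y = 1.4082 + 0.0*(1.4082 - 1.4082) = 1.4082
  grad(y) = -1.5508, v = y - alpha*grad = 1.5655
  prox(v) = soft_thresh(1.5655, 0.074) = 1.4914
Iteration 2: beta = 0.3333, y = 1.4914 + 0.3333*(1.4914 - 1.4082) = 1.5192
  grad(y) = -0.885, v = y - alpha*grad = 1.6089
  prox(v) = soft_thresh(1.6089, 0.074) = 1.5349
f(x_2) = 3*1.5349^2 - 10*1.5349 + 0.73*|1.5349| = -7.1608


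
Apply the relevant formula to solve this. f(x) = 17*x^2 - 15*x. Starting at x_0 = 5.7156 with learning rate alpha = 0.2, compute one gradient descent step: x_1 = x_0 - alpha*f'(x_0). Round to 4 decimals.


We compute the gradient at x_0 and apply the update.
f'(x) = 34*x - 15
f'(5.7156) = 34*5.7156 - 15 = 179.3304
x_1 = 5.7156 - 0.2*179.3304 = -30.1505
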